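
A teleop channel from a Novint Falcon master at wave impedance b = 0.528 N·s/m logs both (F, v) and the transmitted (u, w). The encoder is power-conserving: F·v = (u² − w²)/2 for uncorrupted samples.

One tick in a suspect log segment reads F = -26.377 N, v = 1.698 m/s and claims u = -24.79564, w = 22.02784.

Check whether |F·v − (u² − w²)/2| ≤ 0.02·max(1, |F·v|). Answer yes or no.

no

F·v = (-26.377)×1.698 = -44.78815 W.
(u² − w²)/2 = (614.82376 − 485.22574)/2 = 64.79901 W.
|Δ| = 109.58716;  2% of max(1, |F·v|) = 0.89576.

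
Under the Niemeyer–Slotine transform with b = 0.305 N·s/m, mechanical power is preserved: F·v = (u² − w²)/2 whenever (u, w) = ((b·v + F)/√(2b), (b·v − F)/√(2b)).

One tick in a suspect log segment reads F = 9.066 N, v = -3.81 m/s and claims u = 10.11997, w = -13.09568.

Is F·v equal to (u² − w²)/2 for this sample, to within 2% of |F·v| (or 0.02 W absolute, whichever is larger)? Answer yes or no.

yes

F·v = 9.066×(-3.81) = -34.5415 W.
(u² − w²)/2 = (102.4138 − 171.4968)/2 = -34.5415 W.
|Δ| = 0.0001;  2% of max(1, |F·v|) = 0.6908.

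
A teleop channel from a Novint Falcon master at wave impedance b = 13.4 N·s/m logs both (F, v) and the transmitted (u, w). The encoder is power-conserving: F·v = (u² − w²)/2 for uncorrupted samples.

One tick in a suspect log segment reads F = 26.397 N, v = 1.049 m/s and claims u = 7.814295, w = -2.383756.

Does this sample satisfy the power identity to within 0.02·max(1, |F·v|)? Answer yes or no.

F·v = 26.397×1.049 = 27.690453 W.
(u² − w²)/2 = (61.063206 − 5.682293)/2 = 27.690457 W.
|Δ| = 0.000004;  2% of max(1, |F·v|) = 0.553809.

yes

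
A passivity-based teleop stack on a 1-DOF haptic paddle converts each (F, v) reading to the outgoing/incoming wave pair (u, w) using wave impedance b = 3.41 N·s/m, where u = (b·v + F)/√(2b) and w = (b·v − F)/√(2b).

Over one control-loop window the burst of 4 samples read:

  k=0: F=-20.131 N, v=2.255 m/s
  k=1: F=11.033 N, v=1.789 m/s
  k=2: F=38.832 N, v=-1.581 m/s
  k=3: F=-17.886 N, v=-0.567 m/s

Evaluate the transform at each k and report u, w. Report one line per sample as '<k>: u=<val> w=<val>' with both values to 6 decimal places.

0: u=-4.764077 w=10.653039
1: u=6.560752 w=-1.888756
2: u=12.805140 w=-16.933942
3: u=-7.589267 w=6.108539

k=0: b·v=3.41×2.255=7.689550; √(2b)=2.611513; u=(7.689550+(-20.131))/2.611513=-4.764077, w=(7.689550−(-20.131))/2.611513=10.653039
k=1: b·v=3.41×1.789=6.100490; √(2b)=2.611513; u=(6.100490+11.033)/2.611513=6.560752, w=(6.100490−11.033)/2.611513=-1.888756
k=2: b·v=3.41×(-1.581)=-5.391210; √(2b)=2.611513; u=(-5.391210+38.832)/2.611513=12.805140, w=(-5.391210−38.832)/2.611513=-16.933942
k=3: b·v=3.41×(-0.567)=-1.933470; √(2b)=2.611513; u=(-1.933470+(-17.886))/2.611513=-7.589267, w=(-1.933470−(-17.886))/2.611513=6.108539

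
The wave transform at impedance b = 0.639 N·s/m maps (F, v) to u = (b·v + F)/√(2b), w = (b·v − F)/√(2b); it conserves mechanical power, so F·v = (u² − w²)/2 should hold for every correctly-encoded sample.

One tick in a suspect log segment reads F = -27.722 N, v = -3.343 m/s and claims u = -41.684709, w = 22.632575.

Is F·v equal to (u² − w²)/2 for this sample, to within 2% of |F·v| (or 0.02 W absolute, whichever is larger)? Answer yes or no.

no

F·v = (-27.722)×(-3.343) = 92.674646 W.
(u² − w²)/2 = (1737.614964 − 512.233451)/2 = 612.690757 W.
|Δ| = 520.016111;  2% of max(1, |F·v|) = 1.853493.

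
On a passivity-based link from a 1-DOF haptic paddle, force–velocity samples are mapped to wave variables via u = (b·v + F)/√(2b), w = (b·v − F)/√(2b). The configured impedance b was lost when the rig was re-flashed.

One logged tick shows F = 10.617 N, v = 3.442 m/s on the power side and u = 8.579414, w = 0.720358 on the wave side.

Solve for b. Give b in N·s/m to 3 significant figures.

u + w = 9.299772;  u + w = √(2b)·v, so √(2b) = 9.299772/3.442 = 2.701851.
b = (√(2b))²/2 = 7.300000/2 = 3.650000.
(Check via u − w = 2F/√(2b): u − w = 7.859056, 2F/√(2b) = 7.859056.)

b = 3.65 N·s/m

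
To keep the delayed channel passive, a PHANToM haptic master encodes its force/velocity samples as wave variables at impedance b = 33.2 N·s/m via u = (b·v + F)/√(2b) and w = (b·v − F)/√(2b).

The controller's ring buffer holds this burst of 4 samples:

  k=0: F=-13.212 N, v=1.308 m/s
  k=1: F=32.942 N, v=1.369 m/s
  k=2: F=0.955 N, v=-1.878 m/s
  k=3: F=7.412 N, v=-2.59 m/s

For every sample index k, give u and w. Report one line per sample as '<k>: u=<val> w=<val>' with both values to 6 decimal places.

k=0: b·v=33.2×1.308=43.425600; √(2b)=8.148620; u=(43.425600+(-13.212))/8.148620=3.707818, w=(43.425600−(-13.212))/8.148620=6.950576
k=1: b·v=33.2×1.369=45.450800; √(2b)=8.148620; u=(45.450800+32.942)/8.148620=9.620378, w=(45.450800−32.942)/8.148620=1.535082
k=2: b·v=33.2×(-1.878)=-62.349600; √(2b)=8.148620; u=(-62.349600+0.955)/8.148620=-7.534356, w=(-62.349600−0.955)/8.148620=-7.768751
k=3: b·v=33.2×(-2.59)=-85.988000; √(2b)=8.148620; u=(-85.988000+7.412)/8.148620=-9.642860, w=(-85.988000−7.412)/8.148620=-11.462064

0: u=3.707818 w=6.950576
1: u=9.620378 w=1.535082
2: u=-7.534356 w=-7.768751
3: u=-9.642860 w=-11.462064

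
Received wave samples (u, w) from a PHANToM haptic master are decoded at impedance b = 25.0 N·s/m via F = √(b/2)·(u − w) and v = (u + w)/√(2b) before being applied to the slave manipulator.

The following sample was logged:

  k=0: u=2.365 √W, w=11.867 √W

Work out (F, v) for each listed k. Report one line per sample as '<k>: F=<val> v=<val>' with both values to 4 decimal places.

0: F=-33.5946 v=2.0127

k=0: u−w=-9.5020, u+w=14.2320; √(b/2)=3.5355, √(2b)=7.0711; F=3.5355×(-9.502)=-33.5946, v=14.2320/7.0711=2.0127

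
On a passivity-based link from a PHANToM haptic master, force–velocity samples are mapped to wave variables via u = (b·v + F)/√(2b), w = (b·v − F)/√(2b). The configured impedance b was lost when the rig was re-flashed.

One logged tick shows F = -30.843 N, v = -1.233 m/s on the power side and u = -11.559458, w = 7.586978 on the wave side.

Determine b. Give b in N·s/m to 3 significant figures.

u + w = -3.972480;  u + w = √(2b)·v, so √(2b) = -3.972480/(-1.233) = 3.221800.
b = (√(2b))²/2 = 10.379998/2 = 5.189999.
(Check via u − w = 2F/√(2b): u − w = -19.146436, 2F/√(2b) = -19.146437.)

b = 5.19 N·s/m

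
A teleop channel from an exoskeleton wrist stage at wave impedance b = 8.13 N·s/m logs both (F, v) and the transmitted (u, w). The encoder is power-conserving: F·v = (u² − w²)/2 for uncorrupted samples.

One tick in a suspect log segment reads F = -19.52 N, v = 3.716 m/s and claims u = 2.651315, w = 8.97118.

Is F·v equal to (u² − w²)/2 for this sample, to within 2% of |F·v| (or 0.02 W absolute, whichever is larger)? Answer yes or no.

F·v = (-19.52)×3.716 = -72.536320 W.
(u² − w²)/2 = (7.029471 − 80.482071)/2 = -36.726300 W.
|Δ| = 35.810020;  2% of max(1, |F·v|) = 1.450726.

no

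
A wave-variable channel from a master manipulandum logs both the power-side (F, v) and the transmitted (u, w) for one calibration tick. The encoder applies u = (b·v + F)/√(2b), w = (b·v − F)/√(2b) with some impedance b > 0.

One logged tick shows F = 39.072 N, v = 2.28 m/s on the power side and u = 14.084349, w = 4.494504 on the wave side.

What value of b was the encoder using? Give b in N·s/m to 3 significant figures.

b = 33.2 N·s/m

u + w = 18.578853;  u + w = √(2b)·v, so √(2b) = 18.578853/2.28 = 8.148620.
b = (√(2b))²/2 = 66.400004/2 = 33.200002.
(Check via u − w = 2F/√(2b): u − w = 9.589845, 2F/√(2b) = 9.589845.)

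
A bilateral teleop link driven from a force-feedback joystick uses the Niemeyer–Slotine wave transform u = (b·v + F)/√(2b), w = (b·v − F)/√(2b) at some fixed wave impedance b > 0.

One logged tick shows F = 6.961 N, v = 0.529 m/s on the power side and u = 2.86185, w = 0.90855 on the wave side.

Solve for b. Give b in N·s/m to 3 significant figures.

b = 25.4 N·s/m

u + w = 3.77040;  u + w = √(2b)·v, so √(2b) = 3.77040/0.529 = 7.12741.
b = (√(2b))²/2 = 50.79998/2 = 25.39999.
(Check via u − w = 2F/√(2b): u − w = 1.95330, 2F/√(2b) = 1.95330.)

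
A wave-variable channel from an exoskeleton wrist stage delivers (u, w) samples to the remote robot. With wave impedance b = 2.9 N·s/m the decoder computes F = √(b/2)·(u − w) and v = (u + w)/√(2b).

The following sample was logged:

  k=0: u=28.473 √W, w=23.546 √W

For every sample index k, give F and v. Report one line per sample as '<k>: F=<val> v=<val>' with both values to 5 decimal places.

k=0: u−w=4.92700, u+w=52.01900; √(b/2)=1.20416, √(2b)=2.40832; F=1.20416×4.927=5.93289, v=52.01900/2.40832=21.59971

0: F=5.93289 v=21.59971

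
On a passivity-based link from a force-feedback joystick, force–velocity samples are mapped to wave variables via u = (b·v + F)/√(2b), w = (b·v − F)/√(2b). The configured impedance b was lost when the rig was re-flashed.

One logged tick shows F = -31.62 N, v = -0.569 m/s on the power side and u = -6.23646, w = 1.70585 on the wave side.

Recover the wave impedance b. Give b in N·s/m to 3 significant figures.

b = 31.7 N·s/m

u + w = -4.5306;  u + w = √(2b)·v, so √(2b) = -4.5306/(-0.569) = 7.9624.
b = (√(2b))²/2 = 63.3999/2 = 31.7000.
(Check via u − w = 2F/√(2b): u − w = -7.9423, 2F/√(2b) = -7.9423.)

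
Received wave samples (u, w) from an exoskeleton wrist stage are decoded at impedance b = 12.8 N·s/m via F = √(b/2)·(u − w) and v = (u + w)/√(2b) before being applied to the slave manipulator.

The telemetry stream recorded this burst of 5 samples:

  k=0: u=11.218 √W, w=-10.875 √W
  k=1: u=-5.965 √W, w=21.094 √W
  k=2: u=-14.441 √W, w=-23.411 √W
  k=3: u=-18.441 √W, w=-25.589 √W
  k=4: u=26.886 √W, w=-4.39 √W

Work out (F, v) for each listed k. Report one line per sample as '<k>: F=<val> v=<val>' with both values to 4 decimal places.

0: F=55.8914 v=0.0678
1: F=-68.4545 v=2.9901
2: F=22.6925 v=-7.4812
3: F=18.0832 v=-8.7022
4: F=79.1227 v=4.4462

k=0: u−w=22.0930, u+w=0.3430; √(b/2)=2.5298, √(2b)=5.0596; F=2.5298×22.093=55.8914, v=0.3430/5.0596=0.0678
k=1: u−w=-27.0590, u+w=15.1290; √(b/2)=2.5298, √(2b)=5.0596; F=2.5298×(-27.059)=-68.4545, v=15.1290/5.0596=2.9901
k=2: u−w=8.9700, u+w=-37.8520; √(b/2)=2.5298, √(2b)=5.0596; F=2.5298×8.97=22.6925, v=-37.8520/5.0596=-7.4812
k=3: u−w=7.1480, u+w=-44.0300; √(b/2)=2.5298, √(2b)=5.0596; F=2.5298×7.148=18.0832, v=-44.0300/5.0596=-8.7022
k=4: u−w=31.2760, u+w=22.4960; √(b/2)=2.5298, √(2b)=5.0596; F=2.5298×31.276=79.1227, v=22.4960/5.0596=4.4462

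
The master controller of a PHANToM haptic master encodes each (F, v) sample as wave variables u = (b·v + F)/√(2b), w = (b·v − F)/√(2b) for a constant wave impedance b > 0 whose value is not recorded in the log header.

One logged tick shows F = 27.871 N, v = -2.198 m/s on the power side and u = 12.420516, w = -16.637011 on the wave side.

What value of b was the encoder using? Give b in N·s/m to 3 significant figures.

b = 1.84 N·s/m

u + w = -4.216495;  u + w = √(2b)·v, so √(2b) = -4.216495/(-2.198) = 1.918333.
b = (√(2b))²/2 = 3.680000/2 = 1.840000.
(Check via u − w = 2F/√(2b): u − w = 29.057527, 2F/√(2b) = 29.057527.)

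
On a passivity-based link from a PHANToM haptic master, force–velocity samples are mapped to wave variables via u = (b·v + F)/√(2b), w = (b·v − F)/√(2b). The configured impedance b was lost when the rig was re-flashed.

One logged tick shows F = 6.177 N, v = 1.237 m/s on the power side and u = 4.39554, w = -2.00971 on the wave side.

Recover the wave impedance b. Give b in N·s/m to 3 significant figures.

u + w = 2.38583;  u + w = √(2b)·v, so √(2b) = 2.38583/1.237 = 1.92872.
b = (√(2b))²/2 = 3.71997/2 = 1.85999.
(Check via u − w = 2F/√(2b): u − w = 6.40525, 2F/√(2b) = 6.40528.)

b = 1.86 N·s/m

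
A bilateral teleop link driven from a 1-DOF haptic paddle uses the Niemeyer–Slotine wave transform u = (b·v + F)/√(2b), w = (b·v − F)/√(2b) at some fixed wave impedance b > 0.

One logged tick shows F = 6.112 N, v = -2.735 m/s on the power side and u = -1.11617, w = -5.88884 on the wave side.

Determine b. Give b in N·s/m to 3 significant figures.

b = 3.28 N·s/m

u + w = -7.0050;  u + w = √(2b)·v, so √(2b) = -7.0050/(-2.735) = 2.5612.
b = (√(2b))²/2 = 6.5600/2 = 3.2800.
(Check via u − w = 2F/√(2b): u − w = 4.7727, 2F/√(2b) = 4.7727.)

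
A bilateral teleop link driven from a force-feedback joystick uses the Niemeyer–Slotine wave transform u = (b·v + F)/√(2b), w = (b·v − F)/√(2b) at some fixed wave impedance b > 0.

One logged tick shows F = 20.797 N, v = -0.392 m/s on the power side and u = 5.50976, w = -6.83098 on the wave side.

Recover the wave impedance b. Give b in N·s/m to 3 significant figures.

b = 5.68 N·s/m

u + w = -1.3212;  u + w = √(2b)·v, so √(2b) = -1.3212/(-0.392) = 3.3705.
b = (√(2b))²/2 = 11.3600/2 = 5.6800.
(Check via u − w = 2F/√(2b): u − w = 12.3407, 2F/√(2b) = 12.3408.)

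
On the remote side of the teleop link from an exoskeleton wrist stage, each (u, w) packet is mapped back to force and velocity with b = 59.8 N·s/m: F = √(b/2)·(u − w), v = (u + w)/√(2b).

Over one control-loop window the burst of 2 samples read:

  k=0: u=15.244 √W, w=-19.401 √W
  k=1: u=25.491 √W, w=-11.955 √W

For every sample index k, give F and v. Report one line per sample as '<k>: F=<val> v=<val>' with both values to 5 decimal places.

k=0: u−w=34.64500, u+w=-4.15700; √(b/2)=5.46809, √(2b)=10.93618; F=5.46809×34.645=189.44195, v=-4.15700/10.93618=-0.38011
k=1: u−w=37.44600, u+w=13.53600; √(b/2)=5.46809, √(2b)=10.93618; F=5.46809×37.446=204.75807, v=13.53600/10.93618=1.23773

0: F=189.44195 v=-0.38011
1: F=204.75807 v=1.23773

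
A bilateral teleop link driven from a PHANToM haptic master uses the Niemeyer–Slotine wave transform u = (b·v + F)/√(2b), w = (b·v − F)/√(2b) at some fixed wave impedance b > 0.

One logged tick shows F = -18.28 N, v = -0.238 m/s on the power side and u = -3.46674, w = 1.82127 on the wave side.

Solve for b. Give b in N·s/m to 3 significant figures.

b = 23.9 N·s/m

u + w = -1.6455;  u + w = √(2b)·v, so √(2b) = -1.6455/(-0.238) = 6.9137.
b = (√(2b))²/2 = 47.7998/2 = 23.8999.
(Check via u − w = 2F/√(2b): u − w = -5.2880, 2F/√(2b) = -5.2880.)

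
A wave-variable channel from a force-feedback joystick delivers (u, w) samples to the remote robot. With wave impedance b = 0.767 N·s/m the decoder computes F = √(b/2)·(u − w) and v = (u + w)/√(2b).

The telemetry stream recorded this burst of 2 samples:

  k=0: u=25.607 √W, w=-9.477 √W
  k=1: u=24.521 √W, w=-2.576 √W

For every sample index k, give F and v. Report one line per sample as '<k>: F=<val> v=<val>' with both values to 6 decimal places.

0: F=21.726601 v=13.023319
1: F=16.780461 v=17.718335

k=0: u−w=35.084000, u+w=16.130000; √(b/2)=0.619274, √(2b)=1.238548; F=0.619274×35.084=21.726601, v=16.130000/1.238548=13.023319
k=1: u−w=27.097000, u+w=21.945000; √(b/2)=0.619274, √(2b)=1.238548; F=0.619274×27.097=16.780461, v=21.945000/1.238548=17.718335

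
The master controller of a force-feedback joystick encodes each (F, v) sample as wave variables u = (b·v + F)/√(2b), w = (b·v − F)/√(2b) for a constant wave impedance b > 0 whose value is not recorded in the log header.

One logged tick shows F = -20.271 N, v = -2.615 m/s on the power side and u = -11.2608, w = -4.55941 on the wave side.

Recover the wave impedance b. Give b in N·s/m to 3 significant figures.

u + w = -15.8202;  u + w = √(2b)·v, so √(2b) = -15.8202/(-2.615) = 6.0498.
b = (√(2b))²/2 = 36.6000/2 = 18.3000.
(Check via u − w = 2F/√(2b): u − w = -6.7014, 2F/√(2b) = -6.7014.)

b = 18.3 N·s/m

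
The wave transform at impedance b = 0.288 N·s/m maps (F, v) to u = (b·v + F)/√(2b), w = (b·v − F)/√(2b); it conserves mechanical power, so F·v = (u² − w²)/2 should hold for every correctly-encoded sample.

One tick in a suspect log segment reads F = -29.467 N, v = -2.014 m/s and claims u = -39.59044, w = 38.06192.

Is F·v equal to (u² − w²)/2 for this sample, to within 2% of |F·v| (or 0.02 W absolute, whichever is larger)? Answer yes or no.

F·v = (-29.467)×(-2.014) = 59.3465 W.
(u² − w²)/2 = (1567.4029 − 1448.7098)/2 = 59.3466 W.
|Δ| = 0.0001;  2% of max(1, |F·v|) = 1.1869.

yes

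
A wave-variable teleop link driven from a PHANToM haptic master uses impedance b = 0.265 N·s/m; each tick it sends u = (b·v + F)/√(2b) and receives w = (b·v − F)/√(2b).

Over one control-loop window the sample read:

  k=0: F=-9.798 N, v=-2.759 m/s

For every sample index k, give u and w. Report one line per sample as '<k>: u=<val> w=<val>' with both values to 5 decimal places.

k=0: b·v=0.265×(-2.759)=-0.73113; √(2b)=0.72801; u=(-0.73113+(-9.798))/0.72801=-14.46288, w=(-0.73113−(-9.798))/0.72801=12.45430

0: u=-14.46288 w=12.45430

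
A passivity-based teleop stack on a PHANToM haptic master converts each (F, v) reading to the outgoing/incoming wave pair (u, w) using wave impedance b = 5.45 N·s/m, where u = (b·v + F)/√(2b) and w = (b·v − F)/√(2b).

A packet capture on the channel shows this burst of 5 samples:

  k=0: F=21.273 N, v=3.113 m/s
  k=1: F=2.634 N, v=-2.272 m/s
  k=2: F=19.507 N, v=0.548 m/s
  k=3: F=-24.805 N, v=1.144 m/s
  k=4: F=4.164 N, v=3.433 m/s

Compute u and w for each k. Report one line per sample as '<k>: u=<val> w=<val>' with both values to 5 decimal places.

0: u=11.58221 w=-1.30460
1: u=-2.95271 w=-4.54834
2: u=6.81311 w=-5.00388
3: u=-5.62475 w=9.40168
4: u=6.92829 w=4.40581

k=0: b·v=5.45×3.113=16.96585; √(2b)=3.30151; u=(16.96585+21.273)/3.30151=11.58221, w=(16.96585−21.273)/3.30151=-1.30460
k=1: b·v=5.45×(-2.272)=-12.38240; √(2b)=3.30151; u=(-12.38240+2.634)/3.30151=-2.95271, w=(-12.38240−2.634)/3.30151=-4.54834
k=2: b·v=5.45×0.548=2.98660; √(2b)=3.30151; u=(2.98660+19.507)/3.30151=6.81311, w=(2.98660−19.507)/3.30151=-5.00388
k=3: b·v=5.45×1.144=6.23480; √(2b)=3.30151; u=(6.23480+(-24.805))/3.30151=-5.62475, w=(6.23480−(-24.805))/3.30151=9.40168
k=4: b·v=5.45×3.433=18.70985; √(2b)=3.30151; u=(18.70985+4.164)/3.30151=6.92829, w=(18.70985−4.164)/3.30151=4.40581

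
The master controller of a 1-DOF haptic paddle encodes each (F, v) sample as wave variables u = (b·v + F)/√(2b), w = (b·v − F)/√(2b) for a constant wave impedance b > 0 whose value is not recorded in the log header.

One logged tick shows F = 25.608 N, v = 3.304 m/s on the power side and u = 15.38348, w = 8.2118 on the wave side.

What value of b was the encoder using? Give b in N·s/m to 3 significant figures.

b = 25.5 N·s/m

u + w = 23.59528;  u + w = √(2b)·v, so √(2b) = 23.59528/3.304 = 7.14143.
b = (√(2b))²/2 = 51.00000/2 = 25.50000.
(Check via u − w = 2F/√(2b): u − w = 7.17168, 2F/√(2b) = 7.17167.)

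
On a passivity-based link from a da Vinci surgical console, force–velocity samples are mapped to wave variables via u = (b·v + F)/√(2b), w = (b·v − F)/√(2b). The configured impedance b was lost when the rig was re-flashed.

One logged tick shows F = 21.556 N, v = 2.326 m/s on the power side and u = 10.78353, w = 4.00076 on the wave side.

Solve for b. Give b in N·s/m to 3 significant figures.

b = 20.2 N·s/m

u + w = 14.78429;  u + w = √(2b)·v, so √(2b) = 14.78429/2.326 = 6.35610.
b = (√(2b))²/2 = 40.40001/2 = 20.20001.
(Check via u − w = 2F/√(2b): u − w = 6.78277, 2F/√(2b) = 6.78277.)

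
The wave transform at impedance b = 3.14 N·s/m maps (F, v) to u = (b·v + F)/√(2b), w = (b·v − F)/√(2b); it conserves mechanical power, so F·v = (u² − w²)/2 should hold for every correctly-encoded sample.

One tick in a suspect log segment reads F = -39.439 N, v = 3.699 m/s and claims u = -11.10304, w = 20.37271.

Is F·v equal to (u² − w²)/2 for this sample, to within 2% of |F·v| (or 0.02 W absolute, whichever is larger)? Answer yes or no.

F·v = (-39.439)×3.699 = -145.8849 W.
(u² − w²)/2 = (123.2775 − 415.0473)/2 = -145.8849 W.
|Δ| = 0.0000;  2% of max(1, |F·v|) = 2.9177.

yes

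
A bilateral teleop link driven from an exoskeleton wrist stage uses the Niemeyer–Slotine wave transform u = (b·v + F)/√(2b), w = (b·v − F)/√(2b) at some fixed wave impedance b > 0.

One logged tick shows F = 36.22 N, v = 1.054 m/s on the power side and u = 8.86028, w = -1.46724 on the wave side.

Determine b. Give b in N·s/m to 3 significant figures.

b = 24.6 N·s/m

u + w = 7.39304;  u + w = √(2b)·v, so √(2b) = 7.39304/1.054 = 7.01427.
b = (√(2b))²/2 = 49.19998/2 = 24.59999.
(Check via u − w = 2F/√(2b): u − w = 10.32752, 2F/√(2b) = 10.32752.)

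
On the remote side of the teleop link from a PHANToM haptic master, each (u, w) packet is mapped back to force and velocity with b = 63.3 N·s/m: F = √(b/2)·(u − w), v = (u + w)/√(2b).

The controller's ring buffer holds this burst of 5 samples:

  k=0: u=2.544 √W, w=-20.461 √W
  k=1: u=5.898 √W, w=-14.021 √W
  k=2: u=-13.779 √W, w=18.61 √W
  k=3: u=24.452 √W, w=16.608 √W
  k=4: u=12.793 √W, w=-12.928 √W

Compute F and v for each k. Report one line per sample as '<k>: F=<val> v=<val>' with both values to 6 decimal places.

k=0: u−w=23.005000, u+w=-17.917000; √(b/2)=5.625833, √(2b)=11.251667; F=5.625833×23.005=129.422294, v=-17.917000/11.251667=-1.592386
k=1: u−w=19.919000, u+w=-8.123000; √(b/2)=5.625833, √(2b)=11.251667; F=5.625833×19.919=112.060973, v=-8.123000/11.251667=-0.721937
k=2: u−w=-32.389000, u+w=4.831000; √(b/2)=5.625833, √(2b)=11.251667; F=5.625833×(-32.389)=-182.215114, v=4.831000/11.251667=0.429359
k=3: u−w=7.844000, u+w=41.060000; √(b/2)=5.625833, √(2b)=11.251667; F=5.625833×7.844=44.129036, v=41.060000/11.251667=3.649237
k=4: u−w=25.721000, u+w=-0.135000; √(b/2)=5.625833, √(2b)=11.251667; F=5.625833×25.721=144.702058, v=-0.135000/11.251667=-0.011998

0: F=129.422294 v=-1.592386
1: F=112.060973 v=-0.721937
2: F=-182.215114 v=0.429359
3: F=44.129036 v=3.649237
4: F=144.702058 v=-0.011998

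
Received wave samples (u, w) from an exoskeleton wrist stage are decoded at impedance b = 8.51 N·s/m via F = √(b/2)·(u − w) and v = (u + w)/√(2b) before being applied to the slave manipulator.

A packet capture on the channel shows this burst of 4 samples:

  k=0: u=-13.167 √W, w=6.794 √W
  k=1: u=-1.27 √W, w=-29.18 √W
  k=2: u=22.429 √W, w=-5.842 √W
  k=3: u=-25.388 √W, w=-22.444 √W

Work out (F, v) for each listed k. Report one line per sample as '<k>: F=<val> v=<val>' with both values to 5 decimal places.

k=0: u−w=-19.96100, u+w=-6.37300; √(b/2)=2.06277, √(2b)=4.12553; F=2.06277×(-19.961)=-41.17485, v=-6.37300/4.12553=-1.54477
k=1: u−w=27.91000, u+w=-30.45000; √(b/2)=2.06277, √(2b)=4.12553; F=2.06277×27.91=57.57177, v=-30.45000/4.12553=-7.38087
k=2: u−w=28.27100, u+w=16.58700; √(b/2)=2.06277, √(2b)=4.12553; F=2.06277×28.271=58.31643, v=16.58700/4.12553=4.02057
k=3: u−w=-2.94400, u+w=-47.83200; √(b/2)=2.06277, √(2b)=4.12553; F=2.06277×(-2.944)=-6.07278, v=-47.83200/4.12553=-11.59415

0: F=-41.17485 v=-1.54477
1: F=57.57177 v=-7.38087
2: F=58.31643 v=4.02057
3: F=-6.07278 v=-11.59415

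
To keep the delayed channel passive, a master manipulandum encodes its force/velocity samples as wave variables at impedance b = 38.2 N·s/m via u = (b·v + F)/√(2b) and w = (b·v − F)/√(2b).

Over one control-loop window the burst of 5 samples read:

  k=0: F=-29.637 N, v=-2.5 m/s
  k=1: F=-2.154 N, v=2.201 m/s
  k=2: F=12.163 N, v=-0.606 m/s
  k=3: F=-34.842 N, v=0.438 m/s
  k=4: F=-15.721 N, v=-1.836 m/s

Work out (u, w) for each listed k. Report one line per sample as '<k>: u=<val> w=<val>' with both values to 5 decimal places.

0: u=-14.31657 w=-7.53520
1: u=9.37272 w=9.86558
2: u=-1.25690 w=-4.03997
3: u=-2.07196 w=5.90039
4: u=-9.82257 w=-6.22538

k=0: b·v=38.2×(-2.5)=-95.50000; √(2b)=8.74071; u=(-95.50000+(-29.637))/8.74071=-14.31657, w=(-95.50000−(-29.637))/8.74071=-7.53520
k=1: b·v=38.2×2.201=84.07820; √(2b)=8.74071; u=(84.07820+(-2.154))/8.74071=9.37272, w=(84.07820−(-2.154))/8.74071=9.86558
k=2: b·v=38.2×(-0.606)=-23.14920; √(2b)=8.74071; u=(-23.14920+12.163)/8.74071=-1.25690, w=(-23.14920−12.163)/8.74071=-4.03997
k=3: b·v=38.2×0.438=16.73160; √(2b)=8.74071; u=(16.73160+(-34.842))/8.74071=-2.07196, w=(16.73160−(-34.842))/8.74071=5.90039
k=4: b·v=38.2×(-1.836)=-70.13520; √(2b)=8.74071; u=(-70.13520+(-15.721))/8.74071=-9.82257, w=(-70.13520−(-15.721))/8.74071=-6.22538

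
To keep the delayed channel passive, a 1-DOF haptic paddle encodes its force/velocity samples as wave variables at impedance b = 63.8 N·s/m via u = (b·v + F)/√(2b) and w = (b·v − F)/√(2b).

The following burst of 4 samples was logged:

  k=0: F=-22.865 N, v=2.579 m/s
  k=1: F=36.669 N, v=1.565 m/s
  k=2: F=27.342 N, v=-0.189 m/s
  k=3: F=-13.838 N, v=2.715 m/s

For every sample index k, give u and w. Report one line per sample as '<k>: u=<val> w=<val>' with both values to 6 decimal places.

0: u=12.542049 w=16.590379
1: u=12.085322 w=5.592945
2: u=1.353026 w=-3.487973
3: u=14.109310 w=16.559377

k=0: b·v=63.8×2.579=164.540200; √(2b)=11.296017; u=(164.540200+(-22.865))/11.296017=12.542049, w=(164.540200−(-22.865))/11.296017=16.590379
k=1: b·v=63.8×1.565=99.847000; √(2b)=11.296017; u=(99.847000+36.669)/11.296017=12.085322, w=(99.847000−36.669)/11.296017=5.592945
k=2: b·v=63.8×(-0.189)=-12.058200; √(2b)=11.296017; u=(-12.058200+27.342)/11.296017=1.353026, w=(-12.058200−27.342)/11.296017=-3.487973
k=3: b·v=63.8×2.715=173.217000; √(2b)=11.296017; u=(173.217000+(-13.838))/11.296017=14.109310, w=(173.217000−(-13.838))/11.296017=16.559377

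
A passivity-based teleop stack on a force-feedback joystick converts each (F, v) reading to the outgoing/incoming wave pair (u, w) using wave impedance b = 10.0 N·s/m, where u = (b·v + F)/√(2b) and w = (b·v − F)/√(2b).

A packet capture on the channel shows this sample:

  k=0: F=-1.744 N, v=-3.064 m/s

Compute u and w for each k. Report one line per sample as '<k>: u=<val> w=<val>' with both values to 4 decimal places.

0: u=-7.2413 w=-6.4613

k=0: b·v=10.0×(-3.064)=-30.6400; √(2b)=4.4721; u=(-30.6400+(-1.744))/4.4721=-7.2413, w=(-30.6400−(-1.744))/4.4721=-6.4613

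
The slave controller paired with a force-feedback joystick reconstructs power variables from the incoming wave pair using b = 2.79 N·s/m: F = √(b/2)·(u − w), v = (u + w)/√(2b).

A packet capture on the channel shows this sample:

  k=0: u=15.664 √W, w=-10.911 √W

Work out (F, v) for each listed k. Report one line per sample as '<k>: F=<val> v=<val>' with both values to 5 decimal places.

k=0: u−w=26.57500, u+w=4.75300; √(b/2)=1.18110, √(2b)=2.36220; F=1.18110×26.575=31.38776, v=4.75300/2.36220=2.01211

0: F=31.38776 v=2.01211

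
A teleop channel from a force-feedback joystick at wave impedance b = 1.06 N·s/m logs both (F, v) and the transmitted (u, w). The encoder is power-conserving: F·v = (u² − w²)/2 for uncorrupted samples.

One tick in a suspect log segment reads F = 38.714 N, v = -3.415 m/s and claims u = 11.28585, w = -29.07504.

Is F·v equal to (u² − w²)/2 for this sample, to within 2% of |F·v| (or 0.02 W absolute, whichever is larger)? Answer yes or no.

no

F·v = 38.714×(-3.415) = -132.20831 W.
(u² − w²)/2 = (127.37041 − 845.35795)/2 = -358.99377 W.
|Δ| = 226.78546;  2% of max(1, |F·v|) = 2.64417.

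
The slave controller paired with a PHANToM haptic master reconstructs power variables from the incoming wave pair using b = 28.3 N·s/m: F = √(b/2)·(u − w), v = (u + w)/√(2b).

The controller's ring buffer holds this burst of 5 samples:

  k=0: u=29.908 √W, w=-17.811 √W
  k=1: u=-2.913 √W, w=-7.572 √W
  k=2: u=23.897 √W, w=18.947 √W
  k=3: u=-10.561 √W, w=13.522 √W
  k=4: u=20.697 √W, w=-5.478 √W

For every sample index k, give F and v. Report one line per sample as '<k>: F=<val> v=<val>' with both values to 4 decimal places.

k=0: u−w=47.7190, u+w=12.0970; √(b/2)=3.7616, √(2b)=7.5233; F=3.7616×47.719=179.5021, v=12.0970/7.5233=1.6079
k=1: u−w=4.6590, u+w=-10.4850; √(b/2)=3.7616, √(2b)=7.5233; F=3.7616×4.659=17.5255, v=-10.4850/7.5233=-1.3937
k=2: u−w=4.9500, u+w=42.8440; √(b/2)=3.7616, √(2b)=7.5233; F=3.7616×4.95=18.6202, v=42.8440/7.5233=5.6948
k=3: u−w=-24.0830, u+w=2.9610; √(b/2)=3.7616, √(2b)=7.5233; F=3.7616×(-24.083)=-90.5918, v=2.9610/7.5233=0.3936
k=4: u−w=26.1750, u+w=15.2190; √(b/2)=3.7616, √(2b)=7.5233; F=3.7616×26.175=98.4612, v=15.2190/7.5233=2.0229

0: F=179.5021 v=1.6079
1: F=17.5255 v=-1.3937
2: F=18.6202 v=5.6948
3: F=-90.5918 v=0.3936
4: F=98.4612 v=2.0229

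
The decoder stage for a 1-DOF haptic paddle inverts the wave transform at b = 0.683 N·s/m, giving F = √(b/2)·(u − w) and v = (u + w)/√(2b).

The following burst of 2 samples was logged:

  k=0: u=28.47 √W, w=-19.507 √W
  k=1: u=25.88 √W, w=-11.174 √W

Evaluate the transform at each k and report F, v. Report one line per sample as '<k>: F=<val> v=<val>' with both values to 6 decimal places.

0: F=28.036800 v=7.668811
1: F=21.653617 v=12.582566

k=0: u−w=47.977000, u+w=8.963000; √(b/2)=0.584380, √(2b)=1.168760; F=0.584380×47.977=28.036800, v=8.963000/1.168760=7.668811
k=1: u−w=37.054000, u+w=14.706000; √(b/2)=0.584380, √(2b)=1.168760; F=0.584380×37.054=21.653617, v=14.706000/1.168760=12.582566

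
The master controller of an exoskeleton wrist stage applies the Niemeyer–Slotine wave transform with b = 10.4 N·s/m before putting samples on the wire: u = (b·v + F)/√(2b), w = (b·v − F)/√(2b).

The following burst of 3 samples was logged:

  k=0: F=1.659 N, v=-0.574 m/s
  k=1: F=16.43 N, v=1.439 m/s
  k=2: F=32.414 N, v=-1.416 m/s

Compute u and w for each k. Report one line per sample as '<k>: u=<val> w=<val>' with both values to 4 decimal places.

0: u=-0.9452 w=-1.6727
1: u=6.8839 w=-0.3211
2: u=3.8783 w=-10.3362

k=0: b·v=10.4×(-0.574)=-5.9696; √(2b)=4.5607; u=(-5.9696+1.659)/4.5607=-0.9452, w=(-5.9696−1.659)/4.5607=-1.6727
k=1: b·v=10.4×1.439=14.9656; √(2b)=4.5607; u=(14.9656+16.43)/4.5607=6.8839, w=(14.9656−16.43)/4.5607=-0.3211
k=2: b·v=10.4×(-1.416)=-14.7264; √(2b)=4.5607; u=(-14.7264+32.414)/4.5607=3.8783, w=(-14.7264−32.414)/4.5607=-10.3362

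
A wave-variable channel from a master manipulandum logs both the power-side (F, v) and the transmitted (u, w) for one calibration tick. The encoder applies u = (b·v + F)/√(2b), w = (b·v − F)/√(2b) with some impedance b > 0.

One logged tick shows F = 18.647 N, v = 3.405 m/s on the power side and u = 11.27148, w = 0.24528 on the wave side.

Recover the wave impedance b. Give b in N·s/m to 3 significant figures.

b = 5.72 N·s/m

u + w = 11.51676;  u + w = √(2b)·v, so √(2b) = 11.51676/3.405 = 3.38231.
b = (√(2b))²/2 = 11.44001/2 = 5.72000.
(Check via u − w = 2F/√(2b): u − w = 11.02620, 2F/√(2b) = 11.02620.)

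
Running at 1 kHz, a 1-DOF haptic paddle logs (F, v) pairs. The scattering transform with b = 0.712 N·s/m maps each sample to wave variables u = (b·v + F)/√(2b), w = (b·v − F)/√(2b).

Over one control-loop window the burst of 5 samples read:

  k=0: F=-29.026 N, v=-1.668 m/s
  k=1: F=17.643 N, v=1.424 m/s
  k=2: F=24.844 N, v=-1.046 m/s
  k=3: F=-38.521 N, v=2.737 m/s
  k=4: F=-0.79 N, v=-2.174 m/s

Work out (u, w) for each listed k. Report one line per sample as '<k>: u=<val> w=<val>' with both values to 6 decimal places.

0: u=-25.319068 w=23.328619
1: u=15.634508 w=-13.935228
2: u=20.195216 w=-21.443423
3: u=-30.647620 w=33.913723
4: u=-1.959155 w=-0.635112

k=0: b·v=0.712×(-1.668)=-1.187616; √(2b)=1.193315; u=(-1.187616+(-29.026))/1.193315=-25.319068, w=(-1.187616−(-29.026))/1.193315=23.328619
k=1: b·v=0.712×1.424=1.013888; √(2b)=1.193315; u=(1.013888+17.643)/1.193315=15.634508, w=(1.013888−17.643)/1.193315=-13.935228
k=2: b·v=0.712×(-1.046)=-0.744752; √(2b)=1.193315; u=(-0.744752+24.844)/1.193315=20.195216, w=(-0.744752−24.844)/1.193315=-21.443423
k=3: b·v=0.712×2.737=1.948744; √(2b)=1.193315; u=(1.948744+(-38.521))/1.193315=-30.647620, w=(1.948744−(-38.521))/1.193315=33.913723
k=4: b·v=0.712×(-2.174)=-1.547888; √(2b)=1.193315; u=(-1.547888+(-0.79))/1.193315=-1.959155, w=(-1.547888−(-0.79))/1.193315=-0.635112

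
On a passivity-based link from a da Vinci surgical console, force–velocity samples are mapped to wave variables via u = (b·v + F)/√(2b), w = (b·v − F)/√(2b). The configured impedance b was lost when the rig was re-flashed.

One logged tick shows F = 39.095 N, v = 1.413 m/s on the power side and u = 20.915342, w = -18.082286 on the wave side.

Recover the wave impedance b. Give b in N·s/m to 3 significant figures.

b = 2.01 N·s/m

u + w = 2.833056;  u + w = √(2b)·v, so √(2b) = 2.833056/1.413 = 2.004994.
b = (√(2b))²/2 = 4.019999/2 = 2.010000.
(Check via u − w = 2F/√(2b): u − w = 38.997628, 2F/√(2b) = 38.997630.)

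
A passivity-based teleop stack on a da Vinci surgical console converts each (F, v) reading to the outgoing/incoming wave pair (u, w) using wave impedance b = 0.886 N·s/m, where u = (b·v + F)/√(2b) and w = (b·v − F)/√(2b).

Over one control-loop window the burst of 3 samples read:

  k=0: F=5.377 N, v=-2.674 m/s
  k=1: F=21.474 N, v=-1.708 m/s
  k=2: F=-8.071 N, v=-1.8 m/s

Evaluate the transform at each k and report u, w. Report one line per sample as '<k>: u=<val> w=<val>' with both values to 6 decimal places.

k=0: b·v=0.886×(-2.674)=-2.369164; √(2b)=1.331165; u=(-2.369164+5.377)/1.331165=2.259552, w=(-2.369164−5.377)/1.331165=-5.819087
k=1: b·v=0.886×(-1.708)=-1.513288; √(2b)=1.331165; u=(-1.513288+21.474)/1.331165=14.994921, w=(-1.513288−21.474)/1.331165=-17.268550
k=2: b·v=0.886×(-1.8)=-1.594800; √(2b)=1.331165; u=(-1.594800+(-8.071))/1.331165=-7.261159, w=(-1.594800−(-8.071))/1.331165=4.865062

0: u=2.259552 w=-5.819087
1: u=14.994921 w=-17.268550
2: u=-7.261159 w=4.865062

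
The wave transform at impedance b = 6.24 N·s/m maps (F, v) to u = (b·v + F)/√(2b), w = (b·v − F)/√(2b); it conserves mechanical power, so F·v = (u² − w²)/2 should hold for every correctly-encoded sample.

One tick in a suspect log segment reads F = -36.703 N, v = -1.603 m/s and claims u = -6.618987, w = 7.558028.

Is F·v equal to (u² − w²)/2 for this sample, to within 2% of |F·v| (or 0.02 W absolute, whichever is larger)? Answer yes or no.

F·v = (-36.703)×(-1.603) = 58.834909 W.
(u² − w²)/2 = (43.810989 − 57.123787)/2 = -6.656399 W.
|Δ| = 65.491308;  2% of max(1, |F·v|) = 1.176698.

no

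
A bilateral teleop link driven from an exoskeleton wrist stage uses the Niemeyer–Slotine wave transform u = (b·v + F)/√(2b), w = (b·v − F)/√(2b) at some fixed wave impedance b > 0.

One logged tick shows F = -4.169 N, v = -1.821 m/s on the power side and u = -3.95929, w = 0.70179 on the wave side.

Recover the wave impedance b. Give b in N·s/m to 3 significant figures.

u + w = -3.25750;  u + w = √(2b)·v, so √(2b) = -3.25750/(-1.821) = 1.78885.
b = (√(2b))²/2 = 3.19999/2 = 1.60000.
(Check via u − w = 2F/√(2b): u − w = -4.66108, 2F/√(2b) = -4.66109.)

b = 1.6 N·s/m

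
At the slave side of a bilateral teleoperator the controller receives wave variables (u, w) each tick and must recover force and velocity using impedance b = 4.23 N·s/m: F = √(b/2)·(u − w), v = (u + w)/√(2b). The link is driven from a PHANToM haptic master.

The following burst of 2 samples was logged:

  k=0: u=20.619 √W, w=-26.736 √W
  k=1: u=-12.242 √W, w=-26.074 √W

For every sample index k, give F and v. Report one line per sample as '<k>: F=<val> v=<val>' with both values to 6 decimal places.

0: F=68.868564 v=-2.103068
1: F=20.115932 v=-13.173312

k=0: u−w=47.355000, u+w=-6.117000; √(b/2)=1.454304, √(2b)=2.908608; F=1.454304×47.355=68.868564, v=-6.117000/2.908608=-2.103068
k=1: u−w=13.832000, u+w=-38.316000; √(b/2)=1.454304, √(2b)=2.908608; F=1.454304×13.832=20.115932, v=-38.316000/2.908608=-13.173312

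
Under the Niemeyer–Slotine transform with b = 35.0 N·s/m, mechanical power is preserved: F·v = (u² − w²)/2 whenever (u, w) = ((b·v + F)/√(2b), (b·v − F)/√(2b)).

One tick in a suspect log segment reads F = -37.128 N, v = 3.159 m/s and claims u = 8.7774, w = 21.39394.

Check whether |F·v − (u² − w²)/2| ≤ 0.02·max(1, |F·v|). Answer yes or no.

F·v = (-37.128)×3.159 = -117.28735 W.
(u² − w²)/2 = (77.04275 − 457.70067)/2 = -190.32896 W.
|Δ| = 73.04161;  2% of max(1, |F·v|) = 2.34575.

no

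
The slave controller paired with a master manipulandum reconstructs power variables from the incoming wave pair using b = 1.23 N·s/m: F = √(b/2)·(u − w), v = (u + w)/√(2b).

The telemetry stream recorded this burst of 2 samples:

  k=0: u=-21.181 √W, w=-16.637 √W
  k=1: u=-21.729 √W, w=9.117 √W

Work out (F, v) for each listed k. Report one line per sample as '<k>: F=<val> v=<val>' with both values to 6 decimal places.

0: F=-3.563493 v=-24.111876
1: F=-24.190030 v=-8.041118

k=0: u−w=-4.544000, u+w=-37.818000; √(b/2)=0.784219, √(2b)=1.568439; F=0.784219×(-4.544)=-3.563493, v=-37.818000/1.568439=-24.111876
k=1: u−w=-30.846000, u+w=-12.612000; √(b/2)=0.784219, √(2b)=1.568439; F=0.784219×(-30.846)=-24.190030, v=-12.612000/1.568439=-8.041118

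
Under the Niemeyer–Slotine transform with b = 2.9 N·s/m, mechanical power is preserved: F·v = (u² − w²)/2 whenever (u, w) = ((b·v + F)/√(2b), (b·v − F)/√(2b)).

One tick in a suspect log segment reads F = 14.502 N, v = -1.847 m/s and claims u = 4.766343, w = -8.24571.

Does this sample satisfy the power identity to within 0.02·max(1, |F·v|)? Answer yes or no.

no

F·v = 14.502×(-1.847) = -26.785194 W.
(u² − w²)/2 = (22.718026 − 67.991733)/2 = -22.636854 W.
|Δ| = 4.148340;  2% of max(1, |F·v|) = 0.535704.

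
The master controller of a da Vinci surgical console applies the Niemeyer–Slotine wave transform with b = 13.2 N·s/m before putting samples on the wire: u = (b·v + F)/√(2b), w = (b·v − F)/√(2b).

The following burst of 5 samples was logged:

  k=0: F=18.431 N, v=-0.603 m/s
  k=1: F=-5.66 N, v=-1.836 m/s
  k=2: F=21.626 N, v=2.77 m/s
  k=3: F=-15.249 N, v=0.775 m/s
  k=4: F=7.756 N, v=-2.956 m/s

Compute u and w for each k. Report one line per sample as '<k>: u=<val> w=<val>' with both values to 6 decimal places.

k=0: b·v=13.2×(-0.603)=-7.959600; √(2b)=5.138093; u=(-7.959600+18.431)/5.138093=2.037993, w=(-7.959600−18.431)/5.138093=-5.136264
k=1: b·v=13.2×(-1.836)=-24.235200; √(2b)=5.138093; u=(-24.235200+(-5.66))/5.138093=-5.818345, w=(-24.235200−(-5.66))/5.138093=-3.615193
k=2: b·v=13.2×2.77=36.564000; √(2b)=5.138093; u=(36.564000+21.626)/5.138093=11.325213, w=(36.564000−21.626)/5.138093=2.907304
k=3: b·v=13.2×0.775=10.230000; √(2b)=5.138093; u=(10.230000+(-15.249))/5.138093=-0.976822, w=(10.230000−(-15.249))/5.138093=4.958844
k=4: b·v=13.2×(-2.956)=-39.019200; √(2b)=5.138093; u=(-39.019200+7.756)/5.138093=-6.084592, w=(-39.019200−7.756)/5.138093=-9.103611

0: u=2.037993 w=-5.136264
1: u=-5.818345 w=-3.615193
2: u=11.325213 w=2.907304
3: u=-0.976822 w=4.958844
4: u=-6.084592 w=-9.103611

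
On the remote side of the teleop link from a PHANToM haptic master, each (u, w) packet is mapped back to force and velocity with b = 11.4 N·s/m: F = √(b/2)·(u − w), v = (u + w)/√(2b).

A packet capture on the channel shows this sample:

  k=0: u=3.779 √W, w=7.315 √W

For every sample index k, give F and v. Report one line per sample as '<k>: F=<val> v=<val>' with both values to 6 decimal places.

0: F=-8.442084 v=2.323383

k=0: u−w=-3.536000, u+w=11.094000; √(b/2)=2.387467, √(2b)=4.774935; F=2.387467×(-3.536)=-8.442084, v=11.094000/4.774935=2.323383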